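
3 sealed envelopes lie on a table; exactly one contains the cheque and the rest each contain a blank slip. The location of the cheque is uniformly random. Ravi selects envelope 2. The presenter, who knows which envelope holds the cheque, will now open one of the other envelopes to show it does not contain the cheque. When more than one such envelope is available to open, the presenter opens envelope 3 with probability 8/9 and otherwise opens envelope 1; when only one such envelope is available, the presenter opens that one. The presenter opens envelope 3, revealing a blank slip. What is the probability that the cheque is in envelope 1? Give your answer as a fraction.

Apply Bayes' rule, conditioning on where the cheque actually is.
If it is in envelope 1 (prior 1/3): only envelope 3 is available, probability 1; weight (1/3)·1 = 1/3.
If it is in envelope 2 (prior 1/3): envelope 3 is available, opened with probability 8/9; weight (1/3)·(8/9) = 8/27.
If it is in envelope 3 (prior 1/3): the presenter opened envelope 3, so this case is ruled out; weight (1/3)·0 = 0.
The weights sum to 17/27.
So P(the cheque in envelope 1 | the presenter opened envelope 3) = (1/3) / (17/27) = 9/17.

9/17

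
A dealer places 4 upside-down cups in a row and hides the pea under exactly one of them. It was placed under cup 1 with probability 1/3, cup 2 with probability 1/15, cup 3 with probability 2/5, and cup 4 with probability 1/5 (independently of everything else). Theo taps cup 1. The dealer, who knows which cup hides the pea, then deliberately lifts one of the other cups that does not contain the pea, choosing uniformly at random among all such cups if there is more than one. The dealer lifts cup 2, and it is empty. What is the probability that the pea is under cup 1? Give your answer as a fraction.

10/37

Consider each possible location of the pea in turn.
If it is under cup 1 (prior 1/3): the dealer has 3 equally likely choices, so probability 1/3; weight (1/3)·(1/3) = 1/9.
If it is under cup 2 (prior 1/15): the dealer opened cup 2, so this case is ruled out; weight (1/15)·0 = 0.
If it is under cup 3 (prior 2/5): the dealer has 2 equally likely choices, so probability 1/2; weight (2/5)·(1/2) = 1/5.
If it is under cup 4 (prior 1/5): the dealer has 2 equally likely choices, so probability 1/2; weight (1/5)·(1/2) = 1/10.
The weights sum to 37/90.
So P(the pea under cup 1 | the dealer opened cup 2) = (1/9) / (37/90) = 10/37.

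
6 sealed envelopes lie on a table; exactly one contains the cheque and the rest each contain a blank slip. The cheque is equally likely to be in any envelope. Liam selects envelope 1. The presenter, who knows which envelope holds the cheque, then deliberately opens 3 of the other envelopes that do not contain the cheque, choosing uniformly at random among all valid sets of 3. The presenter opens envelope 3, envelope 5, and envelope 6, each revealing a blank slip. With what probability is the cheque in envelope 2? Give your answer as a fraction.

5/12

Apply Bayes' rule, conditioning on where the cheque actually is.
If it is in envelope 1 (prior 1/6): the presenter has 10 equally likely choices, so probability 1/10; weight (1/6)·(1/10) = 1/60.
If it is in either of envelopes 2 and 4 (prior 1/6 each): the presenter has 4 equally likely choices, so probability 1/4; weight (1/6)·(1/4) = 1/24 each.
If it is in any of envelopes 3, 5, and 6 (prior 1/6 each): that envelope was opened and seen not to hold the prize — ruled out; weight (1/6)·0 = 0 each.
The weights sum to 1/10.
So P(the cheque in envelope 2 | the presenter opened envelope 3, envelope 5, and envelope 6) = (1/24) / (1/10) = 5/12.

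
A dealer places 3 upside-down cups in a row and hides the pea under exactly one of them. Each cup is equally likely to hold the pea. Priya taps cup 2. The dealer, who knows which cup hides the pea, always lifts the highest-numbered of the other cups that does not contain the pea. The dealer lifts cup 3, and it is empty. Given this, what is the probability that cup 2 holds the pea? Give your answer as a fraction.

1/2

Condition on the true location of the pea.
If it is under either of cups 1 and 2 (prior 1/3 each): cup 3 is the highest-numbered option available, probability 1; weight (1/3)·1 = 1/3 each.
If it is under cup 3 (prior 1/3): the dealer opened cup 3, so this case is ruled out; weight (1/3)·0 = 0.
The weights sum to 2/3.
So P(the pea under cup 2 | the dealer opened cup 3) = (1/3) / (2/3) = 1/2.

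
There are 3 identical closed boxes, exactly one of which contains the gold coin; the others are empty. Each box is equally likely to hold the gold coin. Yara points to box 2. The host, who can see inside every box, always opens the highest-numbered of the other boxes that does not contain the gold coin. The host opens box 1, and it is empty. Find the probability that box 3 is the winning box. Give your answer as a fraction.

Apply Bayes' rule, conditioning on where the gold coin actually is.
If it is in box 1 (prior 1/3): the host opened box 1, so this case is ruled out; weight (1/3)·0 = 0.
If it is in box 2 (prior 1/3): the host would have opened box 3 instead, probability 0; weight (1/3)·0 = 0.
If it is in box 3 (prior 1/3): box 1 is the highest-numbered option available, probability 1; weight (1/3)·1 = 1/3.
The weights sum to 1/3.
So P(the gold coin in box 3 | the host opened box 1) = (1/3) / (1/3) = 1.

1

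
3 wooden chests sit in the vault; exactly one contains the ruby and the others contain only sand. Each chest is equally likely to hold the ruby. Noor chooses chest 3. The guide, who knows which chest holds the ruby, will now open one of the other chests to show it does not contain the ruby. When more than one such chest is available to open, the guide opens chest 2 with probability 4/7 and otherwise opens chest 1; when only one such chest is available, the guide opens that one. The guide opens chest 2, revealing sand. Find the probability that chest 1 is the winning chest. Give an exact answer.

Apply Bayes' rule, conditioning on where the ruby actually is.
If it is in chest 1 (prior 1/3): only chest 2 is available, probability 1; weight (1/3)·1 = 1/3.
If it is in chest 2 (prior 1/3): the guide opened chest 2, so this case is ruled out; weight (1/3)·0 = 0.
If it is in chest 3 (prior 1/3): chest 2 is available, opened with probability 4/7; weight (1/3)·(4/7) = 4/21.
The weights sum to 11/21.
So P(the ruby in chest 1 | the guide opened chest 2) = (1/3) / (11/21) = 7/11.

7/11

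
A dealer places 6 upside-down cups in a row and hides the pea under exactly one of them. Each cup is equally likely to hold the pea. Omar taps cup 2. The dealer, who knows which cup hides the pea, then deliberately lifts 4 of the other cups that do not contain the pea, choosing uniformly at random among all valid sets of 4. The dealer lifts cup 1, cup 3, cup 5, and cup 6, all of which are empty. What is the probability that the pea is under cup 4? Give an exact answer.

Condition on the true location of the pea.
If it is under any of cups 1, 3, 5, and 6 (prior 1/6 each): that cup was opened and seen not to hold the prize — ruled out; weight (1/6)·0 = 0 each.
If it is under cup 2 (prior 1/6): the dealer has 5 equally likely choices, so probability 1/5; weight (1/6)·(1/5) = 1/30.
If it is under cup 4 (prior 1/6): the dealer has no choice, probability 1; weight (1/6)·1 = 1/6.
The weights sum to 1/5.
So P(the pea under cup 4 | the dealer opened cup 1, cup 3, cup 5, and cup 6) = (1/6) / (1/5) = 5/6.

5/6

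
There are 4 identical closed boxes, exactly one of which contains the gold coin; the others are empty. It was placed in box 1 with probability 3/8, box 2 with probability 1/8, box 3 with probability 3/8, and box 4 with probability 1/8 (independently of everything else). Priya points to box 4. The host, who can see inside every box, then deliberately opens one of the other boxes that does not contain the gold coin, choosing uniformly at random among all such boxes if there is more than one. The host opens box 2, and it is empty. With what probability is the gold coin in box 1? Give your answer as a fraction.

Consider each possible location of the gold coin in turn.
If it is in either of boxes 1 and 3 (prior 3/8 each): the host has 2 equally likely choices, so probability 1/2; weight (3/8)·(1/2) = 3/16 each.
If it is in box 2 (prior 1/8): the host opened box 2, so this case is ruled out; weight (1/8)·0 = 0.
If it is in box 4 (prior 1/8): the host has 3 equally likely choices, so probability 1/3; weight (1/8)·(1/3) = 1/24.
The weights sum to 5/12.
So P(the gold coin in box 1 | the host opened box 2) = (3/16) / (5/12) = 9/20.

9/20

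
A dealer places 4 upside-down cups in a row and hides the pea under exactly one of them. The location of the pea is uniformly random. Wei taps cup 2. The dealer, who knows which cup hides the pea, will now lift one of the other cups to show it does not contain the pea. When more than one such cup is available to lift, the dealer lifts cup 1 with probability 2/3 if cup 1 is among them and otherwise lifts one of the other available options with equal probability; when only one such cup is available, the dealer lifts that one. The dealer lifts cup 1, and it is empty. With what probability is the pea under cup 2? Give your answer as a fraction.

1/3

Apply Bayes' rule, conditioning on where the pea actually is.
If it is under cup 1 (prior 1/4): the dealer opened cup 1, so this case is ruled out; weight (1/4)·0 = 0.
If it is under any of cups 2, 3, and 4 (prior 1/4 each): cup 1 is available, opened with probability 2/3; weight (1/4)·(2/3) = 1/6 each.
The weights sum to 1/2.
So P(the pea under cup 2 | the dealer opened cup 1) = (1/6) / (1/2) = 1/3.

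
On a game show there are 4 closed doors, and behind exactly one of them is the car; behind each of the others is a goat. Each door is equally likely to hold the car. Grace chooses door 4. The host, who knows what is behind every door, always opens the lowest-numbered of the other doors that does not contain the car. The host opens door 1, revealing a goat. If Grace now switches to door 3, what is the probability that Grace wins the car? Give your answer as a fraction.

Consider each possible location of the car in turn.
If it is behind door 1 (prior 1/4): the host opened door 1, so this case is ruled out; weight (1/4)·0 = 0.
If it is behind any of doors 2, 3, and 4 (prior 1/4 each): door 1 is the lowest-numbered option available, probability 1; weight (1/4)·1 = 1/4 each.
The weights sum to 3/4.
So P(the car behind door 3 | the host opened door 1) = (1/4) / (3/4) = 1/3.

1/3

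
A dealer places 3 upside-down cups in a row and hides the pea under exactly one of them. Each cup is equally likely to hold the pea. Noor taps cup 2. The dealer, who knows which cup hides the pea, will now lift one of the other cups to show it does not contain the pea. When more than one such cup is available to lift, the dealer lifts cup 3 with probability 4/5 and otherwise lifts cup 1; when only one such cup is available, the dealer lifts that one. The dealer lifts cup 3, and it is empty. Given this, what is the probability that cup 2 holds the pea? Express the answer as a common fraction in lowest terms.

4/9

Apply Bayes' rule, conditioning on where the pea actually is.
If it is under cup 1 (prior 1/3): only cup 3 is available, probability 1; weight (1/3)·1 = 1/3.
If it is under cup 2 (prior 1/3): cup 3 is available, opened with probability 4/5; weight (1/3)·(4/5) = 4/15.
If it is under cup 3 (prior 1/3): the dealer opened cup 3, so this case is ruled out; weight (1/3)·0 = 0.
The weights sum to 3/5.
So P(the pea under cup 2 | the dealer opened cup 3) = (4/15) / (3/5) = 4/9.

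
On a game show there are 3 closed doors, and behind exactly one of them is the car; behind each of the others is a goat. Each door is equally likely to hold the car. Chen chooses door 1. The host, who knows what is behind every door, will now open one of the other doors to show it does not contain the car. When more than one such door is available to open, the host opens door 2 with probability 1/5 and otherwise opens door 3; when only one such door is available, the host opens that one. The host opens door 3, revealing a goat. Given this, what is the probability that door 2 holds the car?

5/9

Consider each possible location of the car in turn.
If it is behind door 1 (prior 1/3): door 2 is available but not opened, probability 4/5; weight (1/3)·(4/5) = 4/15.
If it is behind door 2 (prior 1/3): only door 3 is available, probability 1; weight (1/3)·1 = 1/3.
If it is behind door 3 (prior 1/3): the host opened door 3, so this case is ruled out; weight (1/3)·0 = 0.
The weights sum to 3/5.
So P(the car behind door 2 | the host opened door 3) = (1/3) / (3/5) = 5/9.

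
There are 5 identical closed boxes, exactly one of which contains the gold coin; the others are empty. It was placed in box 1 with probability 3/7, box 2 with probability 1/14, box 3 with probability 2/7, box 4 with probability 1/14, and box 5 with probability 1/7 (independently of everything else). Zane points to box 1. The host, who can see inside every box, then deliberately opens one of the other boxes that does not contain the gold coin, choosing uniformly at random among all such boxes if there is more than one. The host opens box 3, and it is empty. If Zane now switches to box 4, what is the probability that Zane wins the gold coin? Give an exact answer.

2/17

Condition on the true location of the gold coin.
If it is in box 1 (prior 3/7): the host has 4 equally likely choices, so probability 1/4; weight (3/7)·(1/4) = 3/28.
If it is in either of boxes 2 and 4 (prior 1/14 each): the host has 3 equally likely choices, so probability 1/3; weight (1/14)·(1/3) = 1/42 each.
If it is in box 3 (prior 2/7): the host opened box 3, so this case is ruled out; weight (2/7)·0 = 0.
If it is in box 5 (prior 1/7): the host has 3 equally likely choices, so probability 1/3; weight (1/7)·(1/3) = 1/21.
The weights sum to 17/84.
So P(the gold coin in box 4 | the host opened box 3) = (1/42) / (17/84) = 2/17.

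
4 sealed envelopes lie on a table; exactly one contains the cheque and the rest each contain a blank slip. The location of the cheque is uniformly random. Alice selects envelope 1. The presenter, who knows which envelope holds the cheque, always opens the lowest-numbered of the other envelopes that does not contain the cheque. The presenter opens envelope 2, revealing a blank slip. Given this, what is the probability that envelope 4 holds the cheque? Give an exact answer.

1/3

Condition on the true location of the cheque.
If it is in any of envelopes 1, 3, and 4 (prior 1/4 each): envelope 2 is the lowest-numbered option available, probability 1; weight (1/4)·1 = 1/4 each.
If it is in envelope 2 (prior 1/4): the presenter opened envelope 2, so this case is ruled out; weight (1/4)·0 = 0.
The weights sum to 3/4.
So P(the cheque in envelope 4 | the presenter opened envelope 2) = (1/4) / (3/4) = 1/3.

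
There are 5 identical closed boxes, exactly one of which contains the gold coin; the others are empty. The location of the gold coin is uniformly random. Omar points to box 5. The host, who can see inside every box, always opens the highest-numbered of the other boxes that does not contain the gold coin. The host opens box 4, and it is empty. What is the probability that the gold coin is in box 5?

1/4

Apply Bayes' rule, conditioning on where the gold coin actually is.
If it is in any of boxes 1, 2, 3, and 5 (prior 1/5 each): box 4 is the highest-numbered option available, probability 1; weight (1/5)·1 = 1/5 each.
If it is in box 4 (prior 1/5): the host opened box 4, so this case is ruled out; weight (1/5)·0 = 0.
The weights sum to 4/5.
So P(the gold coin in box 5 | the host opened box 4) = (1/5) / (4/5) = 1/4.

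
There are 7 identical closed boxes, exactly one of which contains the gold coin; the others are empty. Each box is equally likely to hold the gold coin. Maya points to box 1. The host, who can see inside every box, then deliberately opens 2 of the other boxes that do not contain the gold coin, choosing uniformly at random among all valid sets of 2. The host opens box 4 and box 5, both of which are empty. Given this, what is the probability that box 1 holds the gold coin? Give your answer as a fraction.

1/7

Consider each possible location of the gold coin in turn.
If it is in box 1 (prior 1/7): the host has 15 equally likely choices, so probability 1/15; weight (1/7)·(1/15) = 1/105.
If it is in any of boxes 2, 3, 6, and 7 (prior 1/7 each): the host has 10 equally likely choices, so probability 1/10; weight (1/7)·(1/10) = 1/70 each.
If it is in either of boxes 4 and 5 (prior 1/7 each): that box was opened and seen not to hold the prize — ruled out; weight (1/7)·0 = 0 each.
The weights sum to 1/15.
So P(the gold coin in box 1 | the host opened box 4 and box 5) = (1/105) / (1/15) = 1/7.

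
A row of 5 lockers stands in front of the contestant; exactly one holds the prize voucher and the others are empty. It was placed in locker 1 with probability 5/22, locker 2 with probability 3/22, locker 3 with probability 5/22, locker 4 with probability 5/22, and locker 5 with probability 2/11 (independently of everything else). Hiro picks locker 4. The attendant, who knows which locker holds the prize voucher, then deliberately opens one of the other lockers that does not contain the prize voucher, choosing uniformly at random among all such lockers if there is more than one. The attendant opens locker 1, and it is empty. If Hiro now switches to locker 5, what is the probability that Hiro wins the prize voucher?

Consider each possible location of the prize voucher in turn.
If it is in locker 1 (prior 5/22): the attendant opened locker 1, so this case is ruled out; weight (5/22)·0 = 0.
If it is in locker 2 (prior 3/22): the attendant has 3 equally likely choices, so probability 1/3; weight (3/22)·(1/3) = 1/22.
If it is in locker 3 (prior 5/22): the attendant has 3 equally likely choices, so probability 1/3; weight (5/22)·(1/3) = 5/66.
If it is in locker 4 (prior 5/22): the attendant has 4 equally likely choices, so probability 1/4; weight (5/22)·(1/4) = 5/88.
If it is in locker 5 (prior 2/11): the attendant has 3 equally likely choices, so probability 1/3; weight (2/11)·(1/3) = 2/33.
The weights sum to 21/88.
So P(the prize voucher in locker 5 | the attendant opened locker 1) = (2/33) / (21/88) = 16/63.

16/63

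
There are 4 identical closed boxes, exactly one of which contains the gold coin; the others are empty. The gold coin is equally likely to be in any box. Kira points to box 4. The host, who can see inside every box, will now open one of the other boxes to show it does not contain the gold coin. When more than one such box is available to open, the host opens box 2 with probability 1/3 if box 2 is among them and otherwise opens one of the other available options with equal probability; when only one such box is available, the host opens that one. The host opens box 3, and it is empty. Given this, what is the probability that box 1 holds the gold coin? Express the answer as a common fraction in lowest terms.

4/9

Consider each possible location of the gold coin in turn.
If it is in box 1 (prior 1/4): box 2 is available but not opened, probability 2/3; weight (1/4)·(2/3) = 1/6.
If it is in box 2 (prior 1/4): box 2 holds the prize so is unavailable; the host chooses uniformly among the 2 others, probability 1/2; weight (1/4)·(1/2) = 1/8.
If it is in box 3 (prior 1/4): the host opened box 3, so this case is ruled out; weight (1/4)·0 = 0.
If it is in box 4 (prior 1/4): box 2 is available but not opened; box 3 gets probability (1 − 1/3)/2 = 1/3; weight (1/4)·(1/3) = 1/12.
The weights sum to 3/8.
So P(the gold coin in box 1 | the host opened box 3) = (1/6) / (3/8) = 4/9.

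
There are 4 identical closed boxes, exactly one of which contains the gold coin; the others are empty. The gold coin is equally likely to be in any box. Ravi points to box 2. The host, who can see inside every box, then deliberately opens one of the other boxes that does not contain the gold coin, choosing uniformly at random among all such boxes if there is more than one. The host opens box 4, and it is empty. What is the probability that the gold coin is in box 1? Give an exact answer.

3/8

Apply Bayes' rule, conditioning on where the gold coin actually is.
If it is in either of boxes 1 and 3 (prior 1/4 each): the host has 2 equally likely choices, so probability 1/2; weight (1/4)·(1/2) = 1/8 each.
If it is in box 2 (prior 1/4): the host has 3 equally likely choices, so probability 1/3; weight (1/4)·(1/3) = 1/12.
If it is in box 4 (prior 1/4): the host opened box 4, so this case is ruled out; weight (1/4)·0 = 0.
The weights sum to 1/3.
So P(the gold coin in box 1 | the host opened box 4) = (1/8) / (1/3) = 3/8.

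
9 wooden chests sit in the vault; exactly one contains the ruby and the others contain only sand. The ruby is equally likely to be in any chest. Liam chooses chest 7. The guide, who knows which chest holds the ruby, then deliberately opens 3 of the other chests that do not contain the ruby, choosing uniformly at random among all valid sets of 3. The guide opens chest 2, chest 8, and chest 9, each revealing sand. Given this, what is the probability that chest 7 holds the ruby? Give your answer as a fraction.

Consider each possible location of the ruby in turn.
If it is in any of chests 1, 3, 4, 5, and 6 (prior 1/9 each): the guide has 35 equally likely choices, so probability 1/35; weight (1/9)·(1/35) = 1/315 each.
If it is in any of chests 2, 8, and 9 (prior 1/9 each): that chest was opened and seen not to hold the prize — ruled out; weight (1/9)·0 = 0 each.
If it is in chest 7 (prior 1/9): the guide has 56 equally likely choices, so probability 1/56; weight (1/9)·(1/56) = 1/504.
The weights sum to 1/56.
So P(the ruby in chest 7 | the guide opened chest 2, chest 8, and chest 9) = (1/504) / (1/56) = 1/9.

1/9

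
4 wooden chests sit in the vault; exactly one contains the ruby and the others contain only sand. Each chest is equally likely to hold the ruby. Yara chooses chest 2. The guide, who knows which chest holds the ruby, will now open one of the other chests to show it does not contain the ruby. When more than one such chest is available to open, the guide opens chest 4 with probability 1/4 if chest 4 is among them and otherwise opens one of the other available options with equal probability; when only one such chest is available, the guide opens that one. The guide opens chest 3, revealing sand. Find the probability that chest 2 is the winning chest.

Consider each possible location of the ruby in turn.
If it is in chest 1 (prior 1/4): chest 4 is available but not opened, probability 3/4; weight (1/4)·(3/4) = 3/16.
If it is in chest 2 (prior 1/4): chest 4 is available but not opened; chest 3 gets probability (1 − 1/4)/2 = 3/8; weight (1/4)·(3/8) = 3/32.
If it is in chest 3 (prior 1/4): the guide opened chest 3, so this case is ruled out; weight (1/4)·0 = 0.
If it is in chest 4 (prior 1/4): chest 4 holds the prize so is unavailable; the guide chooses uniformly among the 2 others, probability 1/2; weight (1/4)·(1/2) = 1/8.
The weights sum to 13/32.
So P(the ruby in chest 2 | the guide opened chest 3) = (3/32) / (13/32) = 3/13.

3/13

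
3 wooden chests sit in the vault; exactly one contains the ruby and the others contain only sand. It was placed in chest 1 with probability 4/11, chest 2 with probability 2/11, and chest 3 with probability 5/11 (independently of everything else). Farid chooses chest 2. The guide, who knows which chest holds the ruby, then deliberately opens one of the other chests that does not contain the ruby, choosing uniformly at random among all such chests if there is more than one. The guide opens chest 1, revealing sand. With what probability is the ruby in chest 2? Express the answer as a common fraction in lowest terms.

1/6

Apply Bayes' rule, conditioning on where the ruby actually is.
If it is in chest 1 (prior 4/11): the guide opened chest 1, so this case is ruled out; weight (4/11)·0 = 0.
If it is in chest 2 (prior 2/11): the guide has 2 equally likely choices, so probability 1/2; weight (2/11)·(1/2) = 1/11.
If it is in chest 3 (prior 5/11): the guide has no choice, probability 1; weight (5/11)·1 = 5/11.
The weights sum to 6/11.
So P(the ruby in chest 2 | the guide opened chest 1) = (1/11) / (6/11) = 1/6.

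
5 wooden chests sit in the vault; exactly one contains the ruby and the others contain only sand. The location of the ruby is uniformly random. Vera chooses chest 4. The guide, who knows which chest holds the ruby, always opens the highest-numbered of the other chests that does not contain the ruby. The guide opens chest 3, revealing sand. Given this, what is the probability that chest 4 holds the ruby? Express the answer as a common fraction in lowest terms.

0

Condition on the true location of the ruby.
If it is in any of chests 1, 2, and 4 (prior 1/5 each): the guide would have opened chest 5 instead, probability 0; weight (1/5)·0 = 0 each.
If it is in chest 3 (prior 1/5): the guide opened chest 3, so this case is ruled out; weight (1/5)·0 = 0.
If it is in chest 5 (prior 1/5): chest 3 is the highest-numbered option available, probability 1; weight (1/5)·1 = 1/5.
The weights sum to 1/5.
So P(the ruby in chest 4 | the guide opened chest 3) = 0 / (1/5) = 0.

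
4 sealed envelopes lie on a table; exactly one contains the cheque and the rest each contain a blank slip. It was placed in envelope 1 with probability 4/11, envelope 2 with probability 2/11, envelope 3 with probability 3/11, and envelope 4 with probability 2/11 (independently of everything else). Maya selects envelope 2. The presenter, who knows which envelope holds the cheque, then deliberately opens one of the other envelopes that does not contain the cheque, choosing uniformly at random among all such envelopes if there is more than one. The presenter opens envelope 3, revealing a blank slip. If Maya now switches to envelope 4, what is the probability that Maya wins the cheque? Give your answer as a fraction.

Apply Bayes' rule, conditioning on where the cheque actually is.
If it is in envelope 1 (prior 4/11): the presenter has 2 equally likely choices, so probability 1/2; weight (4/11)·(1/2) = 2/11.
If it is in envelope 2 (prior 2/11): the presenter has 3 equally likely choices, so probability 1/3; weight (2/11)·(1/3) = 2/33.
If it is in envelope 3 (prior 3/11): the presenter opened envelope 3, so this case is ruled out; weight (3/11)·0 = 0.
If it is in envelope 4 (prior 2/11): the presenter has 2 equally likely choices, so probability 1/2; weight (2/11)·(1/2) = 1/11.
The weights sum to 1/3.
So P(the cheque in envelope 4 | the presenter opened envelope 3) = (1/11) / (1/3) = 3/11.

3/11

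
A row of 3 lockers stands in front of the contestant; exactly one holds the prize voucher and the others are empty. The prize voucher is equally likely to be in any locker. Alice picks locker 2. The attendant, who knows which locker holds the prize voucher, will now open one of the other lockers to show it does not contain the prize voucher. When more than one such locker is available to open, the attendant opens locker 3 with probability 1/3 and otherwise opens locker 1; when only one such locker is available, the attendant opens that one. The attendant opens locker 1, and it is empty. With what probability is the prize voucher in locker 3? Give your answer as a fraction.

Apply Bayes' rule, conditioning on where the prize voucher actually is.
If it is in locker 1 (prior 1/3): the attendant opened locker 1, so this case is ruled out; weight (1/3)·0 = 0.
If it is in locker 2 (prior 1/3): locker 3 is available but not opened, probability 2/3; weight (1/3)·(2/3) = 2/9.
If it is in locker 3 (prior 1/3): only locker 1 is available, probability 1; weight (1/3)·1 = 1/3.
The weights sum to 5/9.
So P(the prize voucher in locker 3 | the attendant opened locker 1) = (1/3) / (5/9) = 3/5.

3/5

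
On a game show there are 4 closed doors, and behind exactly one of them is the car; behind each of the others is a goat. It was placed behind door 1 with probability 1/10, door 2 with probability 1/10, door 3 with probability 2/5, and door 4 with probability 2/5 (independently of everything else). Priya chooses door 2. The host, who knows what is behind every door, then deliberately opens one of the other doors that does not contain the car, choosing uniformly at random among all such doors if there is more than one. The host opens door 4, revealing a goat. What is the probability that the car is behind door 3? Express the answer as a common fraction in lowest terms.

Consider each possible location of the car in turn.
If it is behind door 1 (prior 1/10): the host has 2 equally likely choices, so probability 1/2; weight (1/10)·(1/2) = 1/20.
If it is behind door 2 (prior 1/10): the host has 3 equally likely choices, so probability 1/3; weight (1/10)·(1/3) = 1/30.
If it is behind door 3 (prior 2/5): the host has 2 equally likely choices, so probability 1/2; weight (2/5)·(1/2) = 1/5.
If it is behind door 4 (prior 2/5): the host opened door 4, so this case is ruled out; weight (2/5)·0 = 0.
The weights sum to 17/60.
So P(the car behind door 3 | the host opened door 4) = (1/5) / (17/60) = 12/17.

12/17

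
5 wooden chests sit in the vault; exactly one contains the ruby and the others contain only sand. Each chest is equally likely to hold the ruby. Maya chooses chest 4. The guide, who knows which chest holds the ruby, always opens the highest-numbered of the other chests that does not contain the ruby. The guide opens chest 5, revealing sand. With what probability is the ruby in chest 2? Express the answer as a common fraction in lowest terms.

Apply Bayes' rule, conditioning on where the ruby actually is.
If it is in any of chests 1, 2, 3, and 4 (prior 1/5 each): chest 5 is the highest-numbered option available, probability 1; weight (1/5)·1 = 1/5 each.
If it is in chest 5 (prior 1/5): the guide opened chest 5, so this case is ruled out; weight (1/5)·0 = 0.
The weights sum to 4/5.
So P(the ruby in chest 2 | the guide opened chest 5) = (1/5) / (4/5) = 1/4.

1/4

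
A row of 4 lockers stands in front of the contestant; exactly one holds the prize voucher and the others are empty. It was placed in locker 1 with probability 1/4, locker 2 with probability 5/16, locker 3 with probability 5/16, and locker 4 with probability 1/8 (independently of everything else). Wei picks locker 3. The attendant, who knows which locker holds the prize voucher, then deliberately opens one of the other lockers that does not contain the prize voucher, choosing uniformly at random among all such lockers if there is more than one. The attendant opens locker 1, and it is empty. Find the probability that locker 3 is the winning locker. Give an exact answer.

10/31

Consider each possible location of the prize voucher in turn.
If it is in locker 1 (prior 1/4): the attendant opened locker 1, so this case is ruled out; weight (1/4)·0 = 0.
If it is in locker 2 (prior 5/16): the attendant has 2 equally likely choices, so probability 1/2; weight (5/16)·(1/2) = 5/32.
If it is in locker 3 (prior 5/16): the attendant has 3 equally likely choices, so probability 1/3; weight (5/16)·(1/3) = 5/48.
If it is in locker 4 (prior 1/8): the attendant has 2 equally likely choices, so probability 1/2; weight (1/8)·(1/2) = 1/16.
The weights sum to 31/96.
So P(the prize voucher in locker 3 | the attendant opened locker 1) = (5/48) / (31/96) = 10/31.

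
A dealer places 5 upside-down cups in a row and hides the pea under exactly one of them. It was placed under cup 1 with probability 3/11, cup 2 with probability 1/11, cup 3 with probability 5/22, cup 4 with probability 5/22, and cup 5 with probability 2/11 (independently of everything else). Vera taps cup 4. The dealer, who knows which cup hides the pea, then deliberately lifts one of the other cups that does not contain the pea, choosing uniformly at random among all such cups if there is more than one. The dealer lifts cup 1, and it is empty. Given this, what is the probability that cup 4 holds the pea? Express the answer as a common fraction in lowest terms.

15/59

Condition on the true location of the pea.
If it is under cup 1 (prior 3/11): the dealer opened cup 1, so this case is ruled out; weight (3/11)·0 = 0.
If it is under cup 2 (prior 1/11): the dealer has 3 equally likely choices, so probability 1/3; weight (1/11)·(1/3) = 1/33.
If it is under cup 3 (prior 5/22): the dealer has 3 equally likely choices, so probability 1/3; weight (5/22)·(1/3) = 5/66.
If it is under cup 4 (prior 5/22): the dealer has 4 equally likely choices, so probability 1/4; weight (5/22)·(1/4) = 5/88.
If it is under cup 5 (prior 2/11): the dealer has 3 equally likely choices, so probability 1/3; weight (2/11)·(1/3) = 2/33.
The weights sum to 59/264.
So P(the pea under cup 4 | the dealer opened cup 1) = (5/88) / (59/264) = 15/59.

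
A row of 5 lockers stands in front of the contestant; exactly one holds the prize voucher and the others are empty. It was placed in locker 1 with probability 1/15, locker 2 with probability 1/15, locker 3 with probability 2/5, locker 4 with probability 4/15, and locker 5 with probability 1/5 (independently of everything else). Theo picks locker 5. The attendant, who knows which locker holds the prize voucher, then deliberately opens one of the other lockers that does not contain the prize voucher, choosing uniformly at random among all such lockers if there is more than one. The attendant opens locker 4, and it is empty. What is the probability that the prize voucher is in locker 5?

9/41

Apply Bayes' rule, conditioning on where the prize voucher actually is.
If it is in either of lockers 1 and 2 (prior 1/15 each): the attendant has 3 equally likely choices, so probability 1/3; weight (1/15)·(1/3) = 1/45 each.
If it is in locker 3 (prior 2/5): the attendant has 3 equally likely choices, so probability 1/3; weight (2/5)·(1/3) = 2/15.
If it is in locker 4 (prior 4/15): the attendant opened locker 4, so this case is ruled out; weight (4/15)·0 = 0.
If it is in locker 5 (prior 1/5): the attendant has 4 equally likely choices, so probability 1/4; weight (1/5)·(1/4) = 1/20.
The weights sum to 41/180.
So P(the prize voucher in locker 5 | the attendant opened locker 4) = (1/20) / (41/180) = 9/41.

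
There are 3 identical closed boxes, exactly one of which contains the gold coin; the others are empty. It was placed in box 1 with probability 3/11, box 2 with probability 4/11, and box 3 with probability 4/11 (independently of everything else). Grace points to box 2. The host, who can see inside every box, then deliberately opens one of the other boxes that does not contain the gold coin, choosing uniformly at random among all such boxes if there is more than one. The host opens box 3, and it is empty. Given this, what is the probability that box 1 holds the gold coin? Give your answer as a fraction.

Consider each possible location of the gold coin in turn.
If it is in box 1 (prior 3/11): the host has no choice, probability 1; weight (3/11)·1 = 3/11.
If it is in box 2 (prior 4/11): the host has 2 equally likely choices, so probability 1/2; weight (4/11)·(1/2) = 2/11.
If it is in box 3 (prior 4/11): the host opened box 3, so this case is ruled out; weight (4/11)·0 = 0.
The weights sum to 5/11.
So P(the gold coin in box 1 | the host opened box 3) = (3/11) / (5/11) = 3/5.

3/5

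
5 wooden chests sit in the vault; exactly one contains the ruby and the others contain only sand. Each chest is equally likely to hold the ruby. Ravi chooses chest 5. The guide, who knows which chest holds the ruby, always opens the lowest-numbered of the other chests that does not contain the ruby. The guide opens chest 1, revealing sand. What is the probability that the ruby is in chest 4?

Apply Bayes' rule, conditioning on where the ruby actually is.
If it is in chest 1 (prior 1/5): the guide opened chest 1, so this case is ruled out; weight (1/5)·0 = 0.
If it is in any of chests 2, 3, 4, and 5 (prior 1/5 each): chest 1 is the lowest-numbered option available, probability 1; weight (1/5)·1 = 1/5 each.
The weights sum to 4/5.
So P(the ruby in chest 4 | the guide opened chest 1) = (1/5) / (4/5) = 1/4.

1/4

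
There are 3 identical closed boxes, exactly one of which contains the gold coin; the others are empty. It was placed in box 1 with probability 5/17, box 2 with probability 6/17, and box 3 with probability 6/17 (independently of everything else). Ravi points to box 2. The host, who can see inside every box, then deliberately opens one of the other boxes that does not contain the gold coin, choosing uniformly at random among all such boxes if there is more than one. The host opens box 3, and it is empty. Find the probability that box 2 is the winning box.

3/8

Consider each possible location of the gold coin in turn.
If it is in box 1 (prior 5/17): the host has no choice, probability 1; weight (5/17)·1 = 5/17.
If it is in box 2 (prior 6/17): the host has 2 equally likely choices, so probability 1/2; weight (6/17)·(1/2) = 3/17.
If it is in box 3 (prior 6/17): the host opened box 3, so this case is ruled out; weight (6/17)·0 = 0.
The weights sum to 8/17.
So P(the gold coin in box 2 | the host opened box 3) = (3/17) / (8/17) = 3/8.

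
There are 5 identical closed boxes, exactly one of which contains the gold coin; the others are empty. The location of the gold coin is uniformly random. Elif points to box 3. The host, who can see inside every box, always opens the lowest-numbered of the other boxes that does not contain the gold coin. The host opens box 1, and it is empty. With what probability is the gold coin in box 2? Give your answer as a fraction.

1/4

Condition on the true location of the gold coin.
If it is in box 1 (prior 1/5): the host opened box 1, so this case is ruled out; weight (1/5)·0 = 0.
If it is in any of boxes 2, 3, 4, and 5 (prior 1/5 each): box 1 is the lowest-numbered option available, probability 1; weight (1/5)·1 = 1/5 each.
The weights sum to 4/5.
So P(the gold coin in box 2 | the host opened box 1) = (1/5) / (4/5) = 1/4.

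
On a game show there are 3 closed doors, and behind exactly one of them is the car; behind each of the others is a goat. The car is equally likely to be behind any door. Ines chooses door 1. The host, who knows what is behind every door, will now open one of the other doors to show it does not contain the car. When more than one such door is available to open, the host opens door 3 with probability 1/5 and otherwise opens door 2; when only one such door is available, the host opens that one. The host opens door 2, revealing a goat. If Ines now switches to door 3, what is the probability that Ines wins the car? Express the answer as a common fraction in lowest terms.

Consider each possible location of the car in turn.
If it is behind door 1 (prior 1/3): door 3 is available but not opened, probability 4/5; weight (1/3)·(4/5) = 4/15.
If it is behind door 2 (prior 1/3): the host opened door 2, so this case is ruled out; weight (1/3)·0 = 0.
If it is behind door 3 (prior 1/3): only door 2 is available, probability 1; weight (1/3)·1 = 1/3.
The weights sum to 3/5.
So P(the car behind door 3 | the host opened door 2) = (1/3) / (3/5) = 5/9.

5/9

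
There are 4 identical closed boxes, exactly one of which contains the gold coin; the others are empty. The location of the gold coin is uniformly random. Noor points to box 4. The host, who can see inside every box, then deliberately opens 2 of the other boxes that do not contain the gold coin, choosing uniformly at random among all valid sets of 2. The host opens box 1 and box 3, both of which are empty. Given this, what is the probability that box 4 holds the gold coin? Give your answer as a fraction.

1/4

Consider each possible location of the gold coin in turn.
If it is in either of boxes 1 and 3 (prior 1/4 each): that box was opened and seen not to hold the prize — ruled out; weight (1/4)·0 = 0 each.
If it is in box 2 (prior 1/4): the host has no choice, probability 1; weight (1/4)·1 = 1/4.
If it is in box 4 (prior 1/4): the host has 3 equally likely choices, so probability 1/3; weight (1/4)·(1/3) = 1/12.
The weights sum to 1/3.
So P(the gold coin in box 4 | the host opened box 1 and box 3) = (1/12) / (1/3) = 1/4.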